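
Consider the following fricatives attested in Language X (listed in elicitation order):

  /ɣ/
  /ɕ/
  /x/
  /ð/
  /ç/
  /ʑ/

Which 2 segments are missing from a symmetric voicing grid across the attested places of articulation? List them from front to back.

/θ/, /ʝ/

Voiceless: /ɕ/ (alveolo-palatal), /ç/ (palatal), /x/ (velar).
Voiced: /ð/ (dental), /ʑ/ (alveolo-palatal), /ɣ/ (velar).
Gaps, from front to back: dental lacks voiceless (/θ/); palatal lacks voiced (/ʝ/).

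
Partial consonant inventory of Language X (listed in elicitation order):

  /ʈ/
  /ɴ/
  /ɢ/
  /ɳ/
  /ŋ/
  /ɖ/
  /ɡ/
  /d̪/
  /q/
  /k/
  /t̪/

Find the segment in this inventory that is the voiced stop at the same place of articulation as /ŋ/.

/ŋ/ is a velar nasal.
The voiced stop at the same place is a voiced velar stop — in this inventory, /ɡ/.

/ɡ/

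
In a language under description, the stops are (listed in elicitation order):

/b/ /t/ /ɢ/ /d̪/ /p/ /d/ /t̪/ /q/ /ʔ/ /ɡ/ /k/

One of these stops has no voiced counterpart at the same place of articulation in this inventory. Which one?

Bilabial: /p/ ~ /b/
Dental: /t̪/ ~ /d̪/
Alveolar: /t/ ~ /d/
Velar: /k/ ~ /ɡ/
Uvular: /q/ ~ /ɢ/
Glottal: only /ʔ/ (voiceless); no voiced partner.
So /ʔ/ is the unpaired segment.

/ʔ/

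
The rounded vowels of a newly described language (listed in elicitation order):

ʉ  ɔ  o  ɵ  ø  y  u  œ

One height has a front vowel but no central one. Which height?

low-mid

Front: /y/ (high), /ø/ (high-mid), /œ/ (low-mid).
Central: /ʉ/ (high), /ɵ/ (high-mid).
Back: /u/ (high), /o/ (high-mid), /ɔ/ (low-mid).
Every height has a central member except low-mid, where /ɞ/ would be expected.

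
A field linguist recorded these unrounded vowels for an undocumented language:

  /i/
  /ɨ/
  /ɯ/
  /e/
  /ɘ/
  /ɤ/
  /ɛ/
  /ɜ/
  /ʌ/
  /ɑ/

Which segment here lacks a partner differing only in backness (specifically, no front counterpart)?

/ɑ/

High: /i/ ~ /ɨ/ ~ /ɯ/
High-mid: /e/ ~ /ɘ/ ~ /ɤ/
Low-mid: /ɛ/ ~ /ɜ/ ~ /ʌ/
Low: only /ɑ/ (back); no front partner.
So /ɑ/ is the unpaired segment.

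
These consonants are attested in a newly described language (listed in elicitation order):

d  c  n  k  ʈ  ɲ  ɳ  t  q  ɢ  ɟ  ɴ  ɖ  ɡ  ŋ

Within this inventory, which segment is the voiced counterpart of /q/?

/q/ is a voiceless uvular stop.
The voiced counterpart is a voiced uvular stop — in this inventory, /ɢ/.

/ɢ/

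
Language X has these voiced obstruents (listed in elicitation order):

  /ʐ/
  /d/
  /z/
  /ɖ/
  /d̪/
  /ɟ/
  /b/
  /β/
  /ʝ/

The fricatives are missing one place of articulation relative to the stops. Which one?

dental

place of articulation  stop      fricative
bilabial          b         β       
dental            d̪        —       
alveolar          d         z       
retroflex         ɖ         ʐ       
palatal           ɟ         ʝ       
Every place of articulation has a fricative member except dental, where /ð/ would be expected.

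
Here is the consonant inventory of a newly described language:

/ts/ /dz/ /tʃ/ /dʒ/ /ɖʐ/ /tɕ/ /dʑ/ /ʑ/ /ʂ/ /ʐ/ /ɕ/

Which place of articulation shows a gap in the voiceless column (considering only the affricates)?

retroflex

place of articulation  voiceless  voiced  
alveolar          ts        dz      
postalveolar      tʃ        dʒ      
retroflex         —         ɖʐ      
alveolo-palatal   tɕ        dʑ      
Every place of articulation has a voiceless member except retroflex, where /ʈʂ/ would be expected.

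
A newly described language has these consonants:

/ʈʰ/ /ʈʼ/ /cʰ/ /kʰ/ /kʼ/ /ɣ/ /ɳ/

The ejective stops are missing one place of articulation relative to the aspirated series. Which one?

retroflex: aspirated /ʈʰ/, ejective /ʈʼ/.
palatal: aspirated /cʰ/, ejective —.
velar: aspirated /kʰ/, ejective /kʼ/.
Every place of articulation has an ejective member except palatal, where /cʼ/ would be expected.

palatal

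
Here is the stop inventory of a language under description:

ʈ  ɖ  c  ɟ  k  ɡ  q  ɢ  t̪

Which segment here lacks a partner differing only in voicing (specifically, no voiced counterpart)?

/t̪/

Retroflex: /ʈ/ ~ /ɖ/
Palatal: /c/ ~ /ɟ/
Velar: /k/ ~ /ɡ/
Uvular: /q/ ~ /ɢ/
Dental: only /t̪/ (voiceless); no voiced partner.
So /t̪/ is the unpaired segment.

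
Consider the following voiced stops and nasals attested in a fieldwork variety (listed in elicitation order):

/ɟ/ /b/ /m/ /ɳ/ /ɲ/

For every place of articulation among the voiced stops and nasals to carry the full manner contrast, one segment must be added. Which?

/ɖ/

place of articulation  oral stop  nasal   
bilabial          b         m       
retroflex         —         ɳ       
palatal           ɟ         ɲ       
The retroflex row has no oral stop member, so the gap is the retroflex oral stop /ɖ/.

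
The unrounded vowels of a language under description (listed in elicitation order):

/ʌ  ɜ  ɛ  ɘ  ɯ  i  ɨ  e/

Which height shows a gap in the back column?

Front: /i/ (high), /e/ (high-mid), /ɛ/ (low-mid).
Central: /ɨ/ (high), /ɘ/ (high-mid), /ɜ/ (low-mid).
Back: /ɯ/ (high), /ʌ/ (low-mid).
Every height has a back member except high-mid, where /ɤ/ would be expected.

high-mid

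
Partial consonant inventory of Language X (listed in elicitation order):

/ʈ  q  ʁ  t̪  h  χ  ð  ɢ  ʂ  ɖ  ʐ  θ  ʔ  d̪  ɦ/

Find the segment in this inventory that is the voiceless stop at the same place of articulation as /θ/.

/θ/ is a voiceless dental fricative.
The voiceless stop at the same place is a voiceless dental stop — in this inventory, /t̪/.

/t̪/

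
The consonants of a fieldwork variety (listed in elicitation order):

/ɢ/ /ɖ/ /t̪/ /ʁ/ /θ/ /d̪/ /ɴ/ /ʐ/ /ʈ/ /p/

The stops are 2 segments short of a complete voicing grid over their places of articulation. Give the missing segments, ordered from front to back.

/b/, /q/

Voiceless: /p/ (bilabial), /t̪/ (dental), /ʈ/ (retroflex).
Voiced: /d̪/ (dental), /ɖ/ (retroflex), /ɢ/ (uvular).
Gaps, from front to back: bilabial lacks voiced (/b/); uvular lacks voiceless (/q/).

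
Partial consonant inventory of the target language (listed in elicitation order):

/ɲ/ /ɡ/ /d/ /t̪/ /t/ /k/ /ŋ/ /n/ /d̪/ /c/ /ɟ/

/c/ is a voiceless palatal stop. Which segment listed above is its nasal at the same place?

/ɲ/

The nasal at the same place is a palatal nasal — in this inventory, /ɲ/.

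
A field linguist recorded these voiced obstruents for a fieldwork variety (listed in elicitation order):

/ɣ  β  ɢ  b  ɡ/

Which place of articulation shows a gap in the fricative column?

bilabial: stop /b/, fricative /β/.
velar: stop /ɡ/, fricative /ɣ/.
uvular: stop /ɢ/, fricative —.
Every place of articulation has a fricative member except uvular, where /ʁ/ would be expected.

uvular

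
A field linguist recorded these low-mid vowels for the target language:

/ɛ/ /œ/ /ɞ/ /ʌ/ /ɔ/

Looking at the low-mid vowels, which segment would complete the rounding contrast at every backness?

Unrounded: /ɛ/ (front), /ʌ/ (back).
Rounded: /œ/ (front), /ɞ/ (central), /ɔ/ (back).
The central row has no unrounded member, so the gap is the central unrounded vowel /ɜ/.

/ɜ/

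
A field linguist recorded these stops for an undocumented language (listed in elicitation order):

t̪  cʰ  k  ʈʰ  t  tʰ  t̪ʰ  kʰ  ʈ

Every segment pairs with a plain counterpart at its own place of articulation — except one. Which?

/cʰ/

Dental: /t̪/ ~ /t̪ʰ/
Alveolar: /t/ ~ /tʰ/
Retroflex: /ʈ/ ~ /ʈʰ/
Velar: /k/ ~ /kʰ/
Palatal: only /cʰ/ (aspirated); no plain partner.
So /cʰ/ is the unpaired segment.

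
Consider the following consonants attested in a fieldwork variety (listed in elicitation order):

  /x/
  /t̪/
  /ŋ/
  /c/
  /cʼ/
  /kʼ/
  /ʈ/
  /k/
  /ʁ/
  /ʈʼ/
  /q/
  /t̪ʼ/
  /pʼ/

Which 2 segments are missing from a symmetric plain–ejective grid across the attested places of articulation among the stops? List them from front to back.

bilabial: plain —, ejective /pʼ/.
dental: plain /t̪/, ejective /t̪ʼ/.
retroflex: plain /ʈ/, ejective /ʈʼ/.
palatal: plain /c/, ejective /cʼ/.
velar: plain /k/, ejective /kʼ/.
uvular: plain /q/, ejective —.
Gaps, from front to back: bilabial lacks plain (/p/); uvular lacks ejective (/qʼ/).

/p/, /qʼ/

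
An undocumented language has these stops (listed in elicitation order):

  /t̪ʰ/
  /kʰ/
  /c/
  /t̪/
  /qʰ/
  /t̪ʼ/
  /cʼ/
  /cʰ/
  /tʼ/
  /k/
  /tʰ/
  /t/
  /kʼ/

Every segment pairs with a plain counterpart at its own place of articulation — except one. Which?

Dental: /t̪/ ~ /t̪ʰ/ ~ /t̪ʼ/
Alveolar: /t/ ~ /tʰ/ ~ /tʼ/
Palatal: /c/ ~ /cʰ/ ~ /cʼ/
Velar: /k/ ~ /kʰ/ ~ /kʼ/
Uvular: only /qʰ/ (aspirated); no plain partner.
So /qʰ/ is the unpaired segment.

/qʰ/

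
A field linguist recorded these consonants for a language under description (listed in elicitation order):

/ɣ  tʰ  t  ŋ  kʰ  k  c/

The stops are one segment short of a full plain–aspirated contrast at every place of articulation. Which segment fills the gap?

/cʰ/

alveolar: plain /t/, aspirated /tʰ/.
palatal: plain /c/, aspirated —.
velar: plain /k/, aspirated /kʰ/.
The palatal row has no aspirated member, so the gap is the aspirated palatal stop /cʰ/.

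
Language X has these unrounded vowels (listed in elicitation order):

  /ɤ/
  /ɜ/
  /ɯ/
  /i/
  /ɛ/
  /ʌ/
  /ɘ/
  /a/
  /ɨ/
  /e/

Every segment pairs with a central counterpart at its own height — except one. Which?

High: /i/ ~ /ɨ/ ~ /ɯ/
High-mid: /e/ ~ /ɘ/ ~ /ɤ/
Low-mid: /ɛ/ ~ /ɜ/ ~ /ʌ/
Low: only /a/ (front); no central partner.
So /a/ is the unpaired segment.

/a/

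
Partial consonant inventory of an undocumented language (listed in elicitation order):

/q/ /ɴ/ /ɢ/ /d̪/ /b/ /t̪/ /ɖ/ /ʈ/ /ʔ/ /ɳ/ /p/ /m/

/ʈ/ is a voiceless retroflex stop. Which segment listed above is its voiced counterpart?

The voiced counterpart is a voiced retroflex stop — in this inventory, /ɖ/.

/ɖ/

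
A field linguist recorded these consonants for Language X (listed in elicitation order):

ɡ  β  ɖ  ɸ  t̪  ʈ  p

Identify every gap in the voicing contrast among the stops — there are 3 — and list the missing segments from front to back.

place of articulation  voiceless  voiced  
bilabial          p         —       
dental            t̪        —       
retroflex         ʈ         ɖ       
velar             —         ɡ       
Gaps, from front to back: bilabial lacks voiced (/b/); dental lacks voiced (/d̪/); velar lacks voiceless (/k/).

/b/, /d̪/, /k/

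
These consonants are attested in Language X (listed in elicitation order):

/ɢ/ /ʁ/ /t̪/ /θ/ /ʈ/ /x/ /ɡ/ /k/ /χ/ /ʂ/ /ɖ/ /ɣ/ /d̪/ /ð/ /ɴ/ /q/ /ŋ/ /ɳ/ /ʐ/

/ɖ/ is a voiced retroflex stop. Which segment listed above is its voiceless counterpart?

/ʈ/

The voiceless counterpart is a voiceless retroflex stop — in this inventory, /ʈ/.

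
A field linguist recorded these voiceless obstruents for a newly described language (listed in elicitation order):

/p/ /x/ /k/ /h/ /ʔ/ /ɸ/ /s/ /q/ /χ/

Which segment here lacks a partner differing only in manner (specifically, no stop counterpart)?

Bilabial: /p/ ~ /ɸ/
Velar: /k/ ~ /x/
Uvular: /q/ ~ /χ/
Glottal: /ʔ/ ~ /h/
Alveolar: only /s/ (fricative); no stop partner.
So /s/ is the unpaired segment.

/s/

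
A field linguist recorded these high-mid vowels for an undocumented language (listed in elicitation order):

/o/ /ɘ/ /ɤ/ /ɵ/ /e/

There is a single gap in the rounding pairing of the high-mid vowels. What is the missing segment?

Unrounded: /e/ (front), /ɘ/ (central), /ɤ/ (back).
Rounded: /ɵ/ (central), /o/ (back).
The front row has no rounded member, so the gap is the front rounded vowel /ø/.

/ø/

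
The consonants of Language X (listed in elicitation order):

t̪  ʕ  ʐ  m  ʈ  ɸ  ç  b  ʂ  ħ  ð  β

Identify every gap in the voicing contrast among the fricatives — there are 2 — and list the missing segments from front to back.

/θ/, /ʝ/

Voiceless: /ɸ/ (bilabial), /ʂ/ (retroflex), /ç/ (palatal), /ħ/ (pharyngeal).
Voiced: /β/ (bilabial), /ð/ (dental), /ʐ/ (retroflex), /ʕ/ (pharyngeal).
Gaps, from front to back: dental lacks voiceless (/θ/); palatal lacks voiced (/ʝ/).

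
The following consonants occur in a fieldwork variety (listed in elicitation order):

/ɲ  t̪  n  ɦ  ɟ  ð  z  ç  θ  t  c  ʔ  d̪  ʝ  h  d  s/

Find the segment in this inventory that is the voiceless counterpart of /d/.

/t/

/d/ is a voiced alveolar stop.
The voiceless counterpart is a voiceless alveolar stop — in this inventory, /t/.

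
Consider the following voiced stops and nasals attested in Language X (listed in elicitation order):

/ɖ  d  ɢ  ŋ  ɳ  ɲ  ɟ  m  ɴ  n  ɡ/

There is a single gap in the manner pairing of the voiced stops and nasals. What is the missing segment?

place of articulation  oral stop  nasal   
bilabial          —         m       
alveolar          d         n       
retroflex         ɖ         ɳ       
palatal           ɟ         ɲ       
velar             ɡ         ŋ       
uvular            ɢ         ɴ       
The bilabial row has no oral stop member, so the gap is the bilabial oral stop /b/.

/b/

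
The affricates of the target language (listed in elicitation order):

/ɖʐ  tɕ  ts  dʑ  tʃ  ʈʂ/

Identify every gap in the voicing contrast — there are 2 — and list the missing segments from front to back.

place of articulation  voiceless  voiced  
alveolar          ts        —       
postalveolar      tʃ        —       
retroflex         ʈʂ        ɖʐ      
alveolo-palatal   tɕ        dʑ      
Gaps, from front to back: alveolar lacks voiced (/dz/); postalveolar lacks voiced (/dʒ/).

/dz/, /dʒ/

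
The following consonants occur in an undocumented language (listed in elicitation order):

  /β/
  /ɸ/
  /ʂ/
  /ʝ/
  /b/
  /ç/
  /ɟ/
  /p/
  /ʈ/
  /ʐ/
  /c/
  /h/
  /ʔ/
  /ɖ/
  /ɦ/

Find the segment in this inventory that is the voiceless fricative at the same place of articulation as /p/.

/ɸ/

/p/ is a voiceless bilabial stop.
The voiceless fricative at the same place is a voiceless bilabial fricative — in this inventory, /ɸ/.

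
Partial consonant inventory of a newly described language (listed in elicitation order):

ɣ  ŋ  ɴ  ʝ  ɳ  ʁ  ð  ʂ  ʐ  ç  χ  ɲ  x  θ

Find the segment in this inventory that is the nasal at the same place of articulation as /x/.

/ŋ/

/x/ is a voiceless velar fricative.
The nasal at the same place is a velar nasal — in this inventory, /ŋ/.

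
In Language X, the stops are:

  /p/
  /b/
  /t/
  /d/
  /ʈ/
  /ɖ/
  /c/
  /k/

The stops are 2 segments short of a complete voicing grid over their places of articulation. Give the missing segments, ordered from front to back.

bilabial: voiceless /p/, voiced /b/.
alveolar: voiceless /t/, voiced /d/.
retroflex: voiceless /ʈ/, voiced /ɖ/.
palatal: voiceless /c/, voiced —.
velar: voiceless /k/, voiced —.
Gaps, from front to back: palatal lacks voiced (/ɟ/); velar lacks voiced (/ɡ/).

/ɟ/, /ɡ/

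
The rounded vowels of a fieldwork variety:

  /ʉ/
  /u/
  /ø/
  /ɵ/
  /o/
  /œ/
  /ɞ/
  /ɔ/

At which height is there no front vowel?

high

Front: /ø/ (high-mid), /œ/ (low-mid).
Central: /ʉ/ (high), /ɵ/ (high-mid), /ɞ/ (low-mid).
Back: /u/ (high), /o/ (high-mid), /ɔ/ (low-mid).
Every height has a front member except high, where /y/ would be expected.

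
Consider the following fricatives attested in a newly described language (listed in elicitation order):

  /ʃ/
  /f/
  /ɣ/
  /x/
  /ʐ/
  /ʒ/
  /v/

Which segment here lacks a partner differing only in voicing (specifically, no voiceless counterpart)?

/ʐ/

Labiodental: /f/ ~ /v/
Postalveolar: /ʃ/ ~ /ʒ/
Velar: /x/ ~ /ɣ/
Retroflex: only /ʐ/ (voiced); no voiceless partner.
So /ʐ/ is the unpaired segment.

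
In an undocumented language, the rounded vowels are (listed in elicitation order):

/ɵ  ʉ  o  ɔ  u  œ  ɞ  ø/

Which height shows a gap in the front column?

Front: /ø/ (high-mid), /œ/ (low-mid).
Central: /ʉ/ (high), /ɵ/ (high-mid), /ɞ/ (low-mid).
Back: /u/ (high), /o/ (high-mid), /ɔ/ (low-mid).
Every height has a front member except high, where /y/ would be expected.

high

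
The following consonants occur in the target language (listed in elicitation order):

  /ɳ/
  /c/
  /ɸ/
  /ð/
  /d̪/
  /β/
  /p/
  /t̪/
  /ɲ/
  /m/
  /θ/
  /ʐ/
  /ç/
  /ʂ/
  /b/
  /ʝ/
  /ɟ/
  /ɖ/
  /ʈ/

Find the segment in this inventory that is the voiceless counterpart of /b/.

/b/ is a voiced bilabial stop.
The voiceless counterpart is a voiceless bilabial stop — in this inventory, /p/.

/p/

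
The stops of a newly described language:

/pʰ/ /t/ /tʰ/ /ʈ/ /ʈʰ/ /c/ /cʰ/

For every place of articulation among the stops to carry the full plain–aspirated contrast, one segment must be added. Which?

bilabial: plain —, aspirated /pʰ/.
alveolar: plain /t/, aspirated /tʰ/.
retroflex: plain /ʈ/, aspirated /ʈʰ/.
palatal: plain /c/, aspirated /cʰ/.
The bilabial row has no plain member, so the gap is the plain bilabial stop /p/.

/p/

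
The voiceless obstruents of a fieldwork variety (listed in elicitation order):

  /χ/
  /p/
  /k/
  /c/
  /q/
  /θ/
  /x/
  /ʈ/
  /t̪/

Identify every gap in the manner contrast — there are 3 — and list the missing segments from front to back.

/ɸ/, /ʂ/, /ç/

Stop: /p/ (bilabial), /t̪/ (dental), /ʈ/ (retroflex), /c/ (palatal), /k/ (velar), /q/ (uvular).
Fricative: /θ/ (dental), /x/ (velar), /χ/ (uvular).
Gaps, from front to back: bilabial lacks fricative (/ɸ/); retroflex lacks fricative (/ʂ/); palatal lacks fricative (/ç/).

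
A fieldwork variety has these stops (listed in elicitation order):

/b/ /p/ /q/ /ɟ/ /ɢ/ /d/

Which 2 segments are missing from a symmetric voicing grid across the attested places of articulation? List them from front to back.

bilabial: voiceless /p/, voiced /b/.
alveolar: voiceless —, voiced /d/.
palatal: voiceless —, voiced /ɟ/.
uvular: voiceless /q/, voiced /ɢ/.
Gaps, from front to back: alveolar lacks voiceless (/t/); palatal lacks voiceless (/c/).

/t/, /c/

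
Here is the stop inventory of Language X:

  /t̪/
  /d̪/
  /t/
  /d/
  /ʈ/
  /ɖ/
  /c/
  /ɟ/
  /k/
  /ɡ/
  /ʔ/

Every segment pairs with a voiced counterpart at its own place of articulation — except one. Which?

/ʔ/

Dental: /t̪/ ~ /d̪/
Alveolar: /t/ ~ /d/
Retroflex: /ʈ/ ~ /ɖ/
Palatal: /c/ ~ /ɟ/
Velar: /k/ ~ /ɡ/
Glottal: only /ʔ/ (voiceless); no voiced partner.
So /ʔ/ is the unpaired segment.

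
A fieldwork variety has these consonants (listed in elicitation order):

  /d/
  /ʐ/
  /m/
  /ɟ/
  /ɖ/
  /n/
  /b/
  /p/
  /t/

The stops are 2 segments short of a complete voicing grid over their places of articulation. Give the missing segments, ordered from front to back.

Voiceless: /p/ (bilabial), /t/ (alveolar).
Voiced: /b/ (bilabial), /d/ (alveolar), /ɖ/ (retroflex), /ɟ/ (palatal).
Gaps, from front to back: retroflex lacks voiceless (/ʈ/); palatal lacks voiceless (/c/).

/ʈ/, /c/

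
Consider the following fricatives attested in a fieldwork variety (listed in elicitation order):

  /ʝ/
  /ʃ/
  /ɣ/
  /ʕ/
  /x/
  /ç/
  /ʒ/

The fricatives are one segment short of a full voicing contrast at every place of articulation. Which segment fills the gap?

/ħ/

place of articulation  voiceless  voiced  
postalveolar      ʃ         ʒ       
palatal           ç         ʝ       
velar             x         ɣ       
pharyngeal        —         ʕ       
The pharyngeal row has no voiceless member, so the gap is the voiceless pharyngeal fricative /ħ/.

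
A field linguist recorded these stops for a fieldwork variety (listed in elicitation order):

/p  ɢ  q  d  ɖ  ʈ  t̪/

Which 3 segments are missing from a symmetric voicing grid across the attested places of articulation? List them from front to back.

/b/, /d̪/, /t/

Voiceless: /p/ (bilabial), /t̪/ (dental), /ʈ/ (retroflex), /q/ (uvular).
Voiced: /d/ (alveolar), /ɖ/ (retroflex), /ɢ/ (uvular).
Gaps, from front to back: bilabial lacks voiced (/b/); dental lacks voiced (/d̪/); alveolar lacks voiceless (/t/).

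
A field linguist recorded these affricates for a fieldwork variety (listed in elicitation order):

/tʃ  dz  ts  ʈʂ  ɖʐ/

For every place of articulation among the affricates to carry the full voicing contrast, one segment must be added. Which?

place of articulation  voiceless  voiced  
alveolar          ts        dz      
postalveolar      tʃ        —       
retroflex         ʈʂ        ɖʐ      
The postalveolar row has no voiced member, so the gap is the voiced postalveolar affricate /dʒ/.

/dʒ/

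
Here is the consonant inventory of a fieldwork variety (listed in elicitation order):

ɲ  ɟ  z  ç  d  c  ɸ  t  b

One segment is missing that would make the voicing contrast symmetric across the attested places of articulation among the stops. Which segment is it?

/p/

bilabial: voiceless —, voiced /b/.
alveolar: voiceless /t/, voiced /d/.
palatal: voiceless /c/, voiced /ɟ/.
The bilabial row has no voiceless member, so the gap is the voiceless bilabial stop /p/.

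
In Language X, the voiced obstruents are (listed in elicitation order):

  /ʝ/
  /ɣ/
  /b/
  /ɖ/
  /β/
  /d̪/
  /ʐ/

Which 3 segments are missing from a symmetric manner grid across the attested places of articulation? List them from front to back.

place of articulation  stop      fricative
bilabial          b         β       
dental            d̪        —       
retroflex         ɖ         ʐ       
palatal           —         ʝ       
velar             —         ɣ       
Gaps, from front to back: dental lacks fricative (/ð/); palatal lacks stop (/ɟ/); velar lacks stop (/ɡ/).

/ð/, /ɟ/, /ɡ/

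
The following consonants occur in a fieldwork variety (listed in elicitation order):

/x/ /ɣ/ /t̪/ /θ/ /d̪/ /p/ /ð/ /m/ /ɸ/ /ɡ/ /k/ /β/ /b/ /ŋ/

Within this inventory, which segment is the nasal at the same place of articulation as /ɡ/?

/ŋ/

/ɡ/ is a voiced velar stop.
The nasal at the same place is a velar nasal — in this inventory, /ŋ/.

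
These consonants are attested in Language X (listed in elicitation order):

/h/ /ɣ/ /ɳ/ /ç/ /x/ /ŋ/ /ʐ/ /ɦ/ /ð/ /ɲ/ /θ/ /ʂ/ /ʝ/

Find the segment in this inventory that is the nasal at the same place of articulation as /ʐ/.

/ɳ/

/ʐ/ is a voiced retroflex fricative.
The nasal at the same place is a retroflex nasal — in this inventory, /ɳ/.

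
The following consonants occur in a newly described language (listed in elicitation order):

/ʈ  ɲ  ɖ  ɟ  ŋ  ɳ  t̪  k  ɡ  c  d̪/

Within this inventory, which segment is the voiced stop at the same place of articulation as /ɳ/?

/ɖ/

/ɳ/ is a retroflex nasal.
The voiced stop at the same place is a voiced retroflex stop — in this inventory, /ɖ/.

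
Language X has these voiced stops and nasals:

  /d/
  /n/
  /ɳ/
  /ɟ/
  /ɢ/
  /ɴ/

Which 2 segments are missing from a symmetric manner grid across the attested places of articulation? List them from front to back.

alveolar: oral stop /d/, nasal /n/.
retroflex: oral stop —, nasal /ɳ/.
palatal: oral stop /ɟ/, nasal —.
uvular: oral stop /ɢ/, nasal /ɴ/.
Gaps, from front to back: retroflex lacks oral stop (/ɖ/); palatal lacks nasal (/ɲ/).

/ɖ/, /ɲ/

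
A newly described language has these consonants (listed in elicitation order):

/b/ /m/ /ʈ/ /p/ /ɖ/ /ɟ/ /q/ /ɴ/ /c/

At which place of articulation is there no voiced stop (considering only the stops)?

uvular

bilabial: voiceless /p/, voiced /b/.
retroflex: voiceless /ʈ/, voiced /ɖ/.
palatal: voiceless /c/, voiced /ɟ/.
uvular: voiceless /q/, voiced —.
Every place of articulation has a voiced member except uvular, where /ɢ/ would be expected.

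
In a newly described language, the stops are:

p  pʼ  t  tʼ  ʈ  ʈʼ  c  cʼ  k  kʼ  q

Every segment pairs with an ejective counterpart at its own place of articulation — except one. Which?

/q/

Bilabial: /p/ ~ /pʼ/
Alveolar: /t/ ~ /tʼ/
Retroflex: /ʈ/ ~ /ʈʼ/
Palatal: /c/ ~ /cʼ/
Velar: /k/ ~ /kʼ/
Uvular: only /q/ (plain); no ejective partner.
So /q/ is the unpaired segment.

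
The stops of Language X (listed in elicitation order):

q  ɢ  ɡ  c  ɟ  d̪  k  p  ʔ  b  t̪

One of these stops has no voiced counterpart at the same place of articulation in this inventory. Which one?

/ʔ/

Bilabial: /p/ ~ /b/
Dental: /t̪/ ~ /d̪/
Palatal: /c/ ~ /ɟ/
Velar: /k/ ~ /ɡ/
Uvular: /q/ ~ /ɢ/
Glottal: only /ʔ/ (voiceless); no voiced partner.
So /ʔ/ is the unpaired segment.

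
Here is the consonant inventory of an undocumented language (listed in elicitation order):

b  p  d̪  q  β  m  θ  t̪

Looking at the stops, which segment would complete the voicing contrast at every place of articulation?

/ɢ/

Voiceless: /p/ (bilabial), /t̪/ (dental), /q/ (uvular).
Voiced: /b/ (bilabial), /d̪/ (dental).
The uvular row has no voiced member, so the gap is the voiced uvular stop /ɢ/.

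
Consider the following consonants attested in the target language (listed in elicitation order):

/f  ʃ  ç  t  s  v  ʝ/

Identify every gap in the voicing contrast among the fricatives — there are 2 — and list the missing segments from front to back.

/z/, /ʒ/

labiodental: voiceless /f/, voiced /v/.
alveolar: voiceless /s/, voiced —.
postalveolar: voiceless /ʃ/, voiced —.
palatal: voiceless /ç/, voiced /ʝ/.
Gaps, from front to back: alveolar lacks voiced (/z/); postalveolar lacks voiced (/ʒ/).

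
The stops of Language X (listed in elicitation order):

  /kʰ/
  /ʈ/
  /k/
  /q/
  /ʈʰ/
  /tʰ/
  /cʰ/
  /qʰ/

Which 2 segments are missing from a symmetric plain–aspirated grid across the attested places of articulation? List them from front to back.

place of articulation  plain     aspirated
alveolar          —         tʰ      
retroflex         ʈ         ʈʰ      
palatal           —         cʰ      
velar             k         kʰ      
uvular            q         qʰ      
Gaps, from front to back: alveolar lacks plain (/t/); palatal lacks plain (/c/).

/t/, /c/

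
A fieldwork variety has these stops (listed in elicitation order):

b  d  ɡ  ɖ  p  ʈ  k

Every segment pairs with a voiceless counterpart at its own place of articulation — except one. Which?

/d/

Bilabial: /p/ ~ /b/
Retroflex: /ʈ/ ~ /ɖ/
Velar: /k/ ~ /ɡ/
Alveolar: only /d/ (voiced); no voiceless partner.
So /d/ is the unpaired segment.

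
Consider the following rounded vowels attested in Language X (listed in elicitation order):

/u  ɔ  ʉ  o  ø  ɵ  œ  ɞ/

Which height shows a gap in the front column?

high

Front: /ø/ (high-mid), /œ/ (low-mid).
Central: /ʉ/ (high), /ɵ/ (high-mid), /ɞ/ (low-mid).
Back: /u/ (high), /o/ (high-mid), /ɔ/ (low-mid).
Every height has a front member except high, where /y/ would be expected.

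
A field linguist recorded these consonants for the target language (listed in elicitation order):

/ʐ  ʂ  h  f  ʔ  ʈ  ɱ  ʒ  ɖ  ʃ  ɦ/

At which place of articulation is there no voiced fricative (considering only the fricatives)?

Voiceless: /f/ (labiodental), /ʃ/ (postalveolar), /ʂ/ (retroflex), /h/ (glottal).
Voiced: /ʒ/ (postalveolar), /ʐ/ (retroflex), /ɦ/ (glottal).
Every place of articulation has a voiced member except labiodental, where /v/ would be expected.

labiodental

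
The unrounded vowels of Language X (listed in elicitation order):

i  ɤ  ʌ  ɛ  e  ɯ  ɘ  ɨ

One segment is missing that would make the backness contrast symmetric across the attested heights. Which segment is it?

height            front     central   back    
high              i         ɨ         ɯ       
high-mid          e         ɘ         ɤ       
low-mid           ɛ         —         ʌ       
The low-mid row has no central member, so the gap is the low-mid central unrounded vowel /ɜ/.

/ɜ/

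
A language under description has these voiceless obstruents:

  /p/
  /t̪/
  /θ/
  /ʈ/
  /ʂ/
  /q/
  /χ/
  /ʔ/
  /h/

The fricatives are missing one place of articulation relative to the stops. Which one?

place of articulation  stop      fricative
bilabial          p         —       
dental            t̪        θ       
retroflex         ʈ         ʂ       
uvular            q         χ       
glottal           ʔ         h       
Every place of articulation has a fricative member except bilabial, where /ɸ/ would be expected.

bilabial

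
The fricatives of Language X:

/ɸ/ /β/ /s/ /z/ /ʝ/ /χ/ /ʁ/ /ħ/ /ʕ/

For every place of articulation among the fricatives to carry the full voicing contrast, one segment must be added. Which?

/ç/

Voiceless: /ɸ/ (bilabial), /s/ (alveolar), /χ/ (uvular), /ħ/ (pharyngeal).
Voiced: /β/ (bilabial), /z/ (alveolar), /ʝ/ (palatal), /ʁ/ (uvular), /ʕ/ (pharyngeal).
The palatal row has no voiceless member, so the gap is the voiceless palatal fricative /ç/.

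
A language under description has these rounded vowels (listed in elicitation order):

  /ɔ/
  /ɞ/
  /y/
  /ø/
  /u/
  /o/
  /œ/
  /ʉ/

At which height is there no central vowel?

Front: /y/ (high), /ø/ (high-mid), /œ/ (low-mid).
Central: /ʉ/ (high), /ɞ/ (low-mid).
Back: /u/ (high), /o/ (high-mid), /ɔ/ (low-mid).
Every height has a central member except high-mid, where /ɵ/ would be expected.

high-mid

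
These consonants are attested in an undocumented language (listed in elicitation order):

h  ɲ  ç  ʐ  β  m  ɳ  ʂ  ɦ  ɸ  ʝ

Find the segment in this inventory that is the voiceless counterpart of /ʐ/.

/ʂ/

/ʐ/ is a voiced retroflex fricative.
The voiceless counterpart is a voiceless retroflex fricative — in this inventory, /ʂ/.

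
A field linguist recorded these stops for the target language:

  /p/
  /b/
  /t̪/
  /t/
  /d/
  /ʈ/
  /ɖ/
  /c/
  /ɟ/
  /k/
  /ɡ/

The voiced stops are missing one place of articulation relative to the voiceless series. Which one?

dental

Voiceless: /p/ (bilabial), /t̪/ (dental), /t/ (alveolar), /ʈ/ (retroflex), /c/ (palatal), /k/ (velar).
Voiced: /b/ (bilabial), /d/ (alveolar), /ɖ/ (retroflex), /ɟ/ (palatal), /ɡ/ (velar).
Every place of articulation has a voiced member except dental, where /d̪/ would be expected.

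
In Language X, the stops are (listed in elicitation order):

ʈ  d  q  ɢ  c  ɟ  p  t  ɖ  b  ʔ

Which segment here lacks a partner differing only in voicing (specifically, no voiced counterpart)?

Bilabial: /p/ ~ /b/
Alveolar: /t/ ~ /d/
Retroflex: /ʈ/ ~ /ɖ/
Palatal: /c/ ~ /ɟ/
Uvular: /q/ ~ /ɢ/
Glottal: only /ʔ/ (voiceless); no voiced partner.
So /ʔ/ is the unpaired segment.

/ʔ/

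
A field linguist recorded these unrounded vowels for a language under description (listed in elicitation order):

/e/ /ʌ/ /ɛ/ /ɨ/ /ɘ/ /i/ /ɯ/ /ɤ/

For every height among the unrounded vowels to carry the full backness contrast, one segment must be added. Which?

/ɜ/

high: front /i/, central /ɨ/, back /ɯ/.
high-mid: front /e/, central /ɘ/, back /ɤ/.
low-mid: front /ɛ/, central —, back /ʌ/.
The low-mid row has no central member, so the gap is the low-mid central unrounded vowel /ɜ/.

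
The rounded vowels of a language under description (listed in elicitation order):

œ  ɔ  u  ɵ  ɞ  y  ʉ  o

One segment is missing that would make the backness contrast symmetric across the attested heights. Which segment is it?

/ø/

high: front /y/, central /ʉ/, back /u/.
high-mid: front —, central /ɵ/, back /o/.
low-mid: front /œ/, central /ɞ/, back /ɔ/.
The high-mid row has no front member, so the gap is the high-mid front rounded vowel /ø/.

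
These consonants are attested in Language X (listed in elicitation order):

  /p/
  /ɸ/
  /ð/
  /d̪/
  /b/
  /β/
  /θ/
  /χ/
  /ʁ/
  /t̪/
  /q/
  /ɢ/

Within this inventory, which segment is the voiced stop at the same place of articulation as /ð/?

/d̪/

/ð/ is a voiced dental fricative.
The voiced stop at the same place is a voiced dental stop — in this inventory, /d̪/.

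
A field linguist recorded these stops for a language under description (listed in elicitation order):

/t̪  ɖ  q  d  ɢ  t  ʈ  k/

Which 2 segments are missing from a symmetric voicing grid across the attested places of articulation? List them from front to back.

/d̪/, /ɡ/

Voiceless: /t̪/ (dental), /t/ (alveolar), /ʈ/ (retroflex), /k/ (velar), /q/ (uvular).
Voiced: /d/ (alveolar), /ɖ/ (retroflex), /ɢ/ (uvular).
Gaps, from front to back: dental lacks voiced (/d̪/); velar lacks voiced (/ɡ/).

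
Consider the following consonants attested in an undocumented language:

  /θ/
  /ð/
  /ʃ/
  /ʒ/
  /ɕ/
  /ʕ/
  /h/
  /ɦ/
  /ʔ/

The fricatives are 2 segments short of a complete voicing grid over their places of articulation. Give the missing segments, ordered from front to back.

Voiceless: /θ/ (dental), /ʃ/ (postalveolar), /ɕ/ (alveolo-palatal), /h/ (glottal).
Voiced: /ð/ (dental), /ʒ/ (postalveolar), /ʕ/ (pharyngeal), /ɦ/ (glottal).
Gaps, from front to back: alveolo-palatal lacks voiced (/ʑ/); pharyngeal lacks voiceless (/ħ/).

/ʑ/, /ħ/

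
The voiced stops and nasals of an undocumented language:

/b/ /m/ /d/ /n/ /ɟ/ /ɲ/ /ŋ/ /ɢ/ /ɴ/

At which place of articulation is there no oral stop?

velar

Oral stop: /b/ (bilabial), /d/ (alveolar), /ɟ/ (palatal), /ɢ/ (uvular).
Nasal: /m/ (bilabial), /n/ (alveolar), /ɲ/ (palatal), /ŋ/ (velar), /ɴ/ (uvular).
Every place of articulation has an oral stop member except velar, where /ɡ/ would be expected.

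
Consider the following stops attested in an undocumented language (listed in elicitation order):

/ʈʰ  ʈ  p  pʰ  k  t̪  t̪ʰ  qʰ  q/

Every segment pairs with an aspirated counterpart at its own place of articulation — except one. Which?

/k/

Bilabial: /p/ ~ /pʰ/
Dental: /t̪/ ~ /t̪ʰ/
Retroflex: /ʈ/ ~ /ʈʰ/
Uvular: /q/ ~ /qʰ/
Velar: only /k/ (plain); no aspirated partner.
So /k/ is the unpaired segment.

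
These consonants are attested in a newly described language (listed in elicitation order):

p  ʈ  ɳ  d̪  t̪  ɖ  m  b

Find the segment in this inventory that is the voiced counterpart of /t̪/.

/t̪/ is a voiceless dental stop.
The voiced counterpart is a voiced dental stop — in this inventory, /d̪/.

/d̪/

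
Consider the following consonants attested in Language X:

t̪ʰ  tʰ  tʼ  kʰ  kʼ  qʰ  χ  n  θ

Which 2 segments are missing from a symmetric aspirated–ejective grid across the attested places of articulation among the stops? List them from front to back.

place of articulation  aspirated  ejective
dental            t̪ʰ       —       
alveolar          tʰ        tʼ      
velar             kʰ        kʼ      
uvular            qʰ        —       
Gaps, from front to back: dental lacks ejective (/t̪ʼ/); uvular lacks ejective (/qʼ/).

/t̪ʼ/, /qʼ/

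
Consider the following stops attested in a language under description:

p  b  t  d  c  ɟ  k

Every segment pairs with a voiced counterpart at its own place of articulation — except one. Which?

Bilabial: /p/ ~ /b/
Alveolar: /t/ ~ /d/
Palatal: /c/ ~ /ɟ/
Velar: only /k/ (voiceless); no voiced partner.
So /k/ is the unpaired segment.

/k/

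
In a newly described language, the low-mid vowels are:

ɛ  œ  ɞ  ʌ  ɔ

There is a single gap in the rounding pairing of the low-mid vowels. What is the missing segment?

/ɜ/

Unrounded: /ɛ/ (front), /ʌ/ (back).
Rounded: /œ/ (front), /ɞ/ (central), /ɔ/ (back).
The central row has no unrounded member, so the gap is the central unrounded vowel /ɜ/.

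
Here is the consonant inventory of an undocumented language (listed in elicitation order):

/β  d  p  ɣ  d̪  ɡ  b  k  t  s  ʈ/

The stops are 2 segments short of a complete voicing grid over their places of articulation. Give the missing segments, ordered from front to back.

Voiceless: /p/ (bilabial), /t/ (alveolar), /ʈ/ (retroflex), /k/ (velar).
Voiced: /b/ (bilabial), /d̪/ (dental), /d/ (alveolar), /ɡ/ (velar).
Gaps, from front to back: dental lacks voiceless (/t̪/); retroflex lacks voiced (/ɖ/).

/t̪/, /ɖ/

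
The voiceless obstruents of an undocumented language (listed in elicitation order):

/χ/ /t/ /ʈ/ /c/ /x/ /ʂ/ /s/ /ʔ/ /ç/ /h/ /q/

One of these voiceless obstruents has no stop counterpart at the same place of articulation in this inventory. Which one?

Alveolar: /t/ ~ /s/
Retroflex: /ʈ/ ~ /ʂ/
Palatal: /c/ ~ /ç/
Uvular: /q/ ~ /χ/
Glottal: /ʔ/ ~ /h/
Velar: only /x/ (fricative); no stop partner.
So /x/ is the unpaired segment.

/x/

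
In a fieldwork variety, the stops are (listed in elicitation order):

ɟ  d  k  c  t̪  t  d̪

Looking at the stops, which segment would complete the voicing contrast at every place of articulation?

/ɡ/

Voiceless: /t̪/ (dental), /t/ (alveolar), /c/ (palatal), /k/ (velar).
Voiced: /d̪/ (dental), /d/ (alveolar), /ɟ/ (palatal).
The velar row has no voiced member, so the gap is the voiced velar stop /ɡ/.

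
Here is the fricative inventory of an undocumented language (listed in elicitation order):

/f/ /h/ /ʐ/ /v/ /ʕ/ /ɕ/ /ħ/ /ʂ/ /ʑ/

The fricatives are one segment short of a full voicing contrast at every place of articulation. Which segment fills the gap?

/ɦ/

labiodental: voiceless /f/, voiced /v/.
retroflex: voiceless /ʂ/, voiced /ʐ/.
alveolo-palatal: voiceless /ɕ/, voiced /ʑ/.
pharyngeal: voiceless /ħ/, voiced /ʕ/.
glottal: voiceless /h/, voiced —.
The glottal row has no voiced member, so the gap is the voiced glottal fricative /ɦ/.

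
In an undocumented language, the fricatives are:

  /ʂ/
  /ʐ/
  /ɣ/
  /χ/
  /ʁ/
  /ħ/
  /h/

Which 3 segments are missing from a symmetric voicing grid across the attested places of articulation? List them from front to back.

/x/, /ʕ/, /ɦ/

Voiceless: /ʂ/ (retroflex), /χ/ (uvular), /ħ/ (pharyngeal), /h/ (glottal).
Voiced: /ʐ/ (retroflex), /ɣ/ (velar), /ʁ/ (uvular).
Gaps, from front to back: velar lacks voiceless (/x/); pharyngeal lacks voiced (/ʕ/); glottal lacks voiced (/ɦ/).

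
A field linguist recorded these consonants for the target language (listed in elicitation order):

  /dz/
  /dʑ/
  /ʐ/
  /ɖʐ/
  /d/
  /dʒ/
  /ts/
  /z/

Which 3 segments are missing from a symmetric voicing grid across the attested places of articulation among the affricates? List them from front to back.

alveolar: voiceless /ts/, voiced /dz/.
postalveolar: voiceless —, voiced /dʒ/.
retroflex: voiceless —, voiced /ɖʐ/.
alveolo-palatal: voiceless —, voiced /dʑ/.
Gaps, from front to back: postalveolar lacks voiceless (/tʃ/); retroflex lacks voiceless (/ʈʂ/); alveolo-palatal lacks voiceless (/tɕ/).

/tʃ/, /ʈʂ/, /tɕ/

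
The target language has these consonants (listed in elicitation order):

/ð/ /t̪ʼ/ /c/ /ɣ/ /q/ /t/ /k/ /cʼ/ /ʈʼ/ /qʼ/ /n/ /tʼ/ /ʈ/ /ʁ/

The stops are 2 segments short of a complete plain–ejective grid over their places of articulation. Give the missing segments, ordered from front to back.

dental: plain —, ejective /t̪ʼ/.
alveolar: plain /t/, ejective /tʼ/.
retroflex: plain /ʈ/, ejective /ʈʼ/.
palatal: plain /c/, ejective /cʼ/.
velar: plain /k/, ejective —.
uvular: plain /q/, ejective /qʼ/.
Gaps, from front to back: dental lacks plain (/t̪/); velar lacks ejective (/kʼ/).

/t̪/, /kʼ/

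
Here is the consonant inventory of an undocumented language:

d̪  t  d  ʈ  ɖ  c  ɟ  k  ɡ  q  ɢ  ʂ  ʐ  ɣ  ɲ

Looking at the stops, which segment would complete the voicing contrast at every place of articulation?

dental: voiceless —, voiced /d̪/.
alveolar: voiceless /t/, voiced /d/.
retroflex: voiceless /ʈ/, voiced /ɖ/.
palatal: voiceless /c/, voiced /ɟ/.
velar: voiceless /k/, voiced /ɡ/.
uvular: voiceless /q/, voiced /ɢ/.
The dental row has no voiceless member, so the gap is the voiceless dental stop /t̪/.

/t̪/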